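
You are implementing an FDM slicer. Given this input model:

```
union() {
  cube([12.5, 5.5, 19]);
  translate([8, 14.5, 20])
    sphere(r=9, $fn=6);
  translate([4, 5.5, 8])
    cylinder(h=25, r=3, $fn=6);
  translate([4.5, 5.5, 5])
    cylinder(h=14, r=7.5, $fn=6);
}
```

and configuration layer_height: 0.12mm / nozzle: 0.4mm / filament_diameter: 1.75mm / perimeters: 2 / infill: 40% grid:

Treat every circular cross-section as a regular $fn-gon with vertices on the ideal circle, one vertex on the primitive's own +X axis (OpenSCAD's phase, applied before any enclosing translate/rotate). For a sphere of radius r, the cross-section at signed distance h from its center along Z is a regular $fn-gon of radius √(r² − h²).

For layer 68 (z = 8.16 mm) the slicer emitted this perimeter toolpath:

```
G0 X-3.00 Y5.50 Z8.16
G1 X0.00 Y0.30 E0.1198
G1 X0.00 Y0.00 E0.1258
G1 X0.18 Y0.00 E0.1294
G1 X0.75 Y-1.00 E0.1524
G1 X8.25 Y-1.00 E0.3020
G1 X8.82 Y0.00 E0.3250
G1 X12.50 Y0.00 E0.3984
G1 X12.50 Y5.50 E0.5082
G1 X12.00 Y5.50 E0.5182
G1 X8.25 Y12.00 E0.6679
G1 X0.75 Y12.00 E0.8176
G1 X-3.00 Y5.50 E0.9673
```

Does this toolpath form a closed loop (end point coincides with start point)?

Start point (G0): (-3.00, 5.50). End point (last G1): the path returns to the start — closed.

yes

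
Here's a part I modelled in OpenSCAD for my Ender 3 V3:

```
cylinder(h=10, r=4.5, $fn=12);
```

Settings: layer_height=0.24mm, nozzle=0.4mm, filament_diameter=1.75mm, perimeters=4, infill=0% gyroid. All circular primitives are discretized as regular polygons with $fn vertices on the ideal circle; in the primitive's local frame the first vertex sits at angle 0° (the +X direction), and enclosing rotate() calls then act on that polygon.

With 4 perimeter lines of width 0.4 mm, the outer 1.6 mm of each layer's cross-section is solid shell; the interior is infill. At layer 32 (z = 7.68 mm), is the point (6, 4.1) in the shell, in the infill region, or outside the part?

outside

At z = 7.68 mm: the r=4.5 cylinder contributes a regular 12-gon of circumradius 4.5. Overall, the cross-section is a single solid region. The nearest boundary edge runs (4.50, 0.00)→(3.90, 2.25); distance from the point to it = 2.80 mm. The point is not inside any of the regions above, so it lies outside the cross-section (2.80 mm from the nearest boundary).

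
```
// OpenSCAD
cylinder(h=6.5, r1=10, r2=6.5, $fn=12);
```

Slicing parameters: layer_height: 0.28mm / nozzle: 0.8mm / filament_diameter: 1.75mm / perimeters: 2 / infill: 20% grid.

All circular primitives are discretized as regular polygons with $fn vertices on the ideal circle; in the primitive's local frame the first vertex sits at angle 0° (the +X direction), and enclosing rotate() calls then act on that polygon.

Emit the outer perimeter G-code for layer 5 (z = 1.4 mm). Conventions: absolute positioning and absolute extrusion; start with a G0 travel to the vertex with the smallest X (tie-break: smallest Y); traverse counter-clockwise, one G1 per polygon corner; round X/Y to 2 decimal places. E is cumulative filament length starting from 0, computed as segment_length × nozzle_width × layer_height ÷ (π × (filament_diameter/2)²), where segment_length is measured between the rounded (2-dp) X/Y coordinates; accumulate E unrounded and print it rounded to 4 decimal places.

At z = 1.4 mm: the cone: at t=0.215 of its height the radius interpolates to r₁+(r₂−r₁)t = 9.246, giving a regular 12-gon of that circumradius. The outline is a single polygon with 12 vertices. Extrusion per mm of travel: 0.8 × 0.28 / (π × 0.875²) = 0.093128. Accumulating E over each segment gives final E = 5.3497.

G0 X-9.25 Y0.00 Z1.40
G1 X-8.01 Y-4.62 E0.4455
G1 X-4.62 Y-8.01 E0.8920
G1 X0.00 Y-9.25 E1.3374
G1 X4.62 Y-8.01 E1.7829
G1 X8.01 Y-4.62 E2.2294
G1 X9.25 Y0.00 E2.6749
G1 X8.01 Y4.62 E3.1204
G1 X4.62 Y8.01 E3.5668
G1 X0.00 Y9.25 E4.0123
G1 X-4.62 Y8.01 E4.4578
G1 X-8.01 Y4.62 E4.9043
G1 X-9.25 Y0.00 E5.3497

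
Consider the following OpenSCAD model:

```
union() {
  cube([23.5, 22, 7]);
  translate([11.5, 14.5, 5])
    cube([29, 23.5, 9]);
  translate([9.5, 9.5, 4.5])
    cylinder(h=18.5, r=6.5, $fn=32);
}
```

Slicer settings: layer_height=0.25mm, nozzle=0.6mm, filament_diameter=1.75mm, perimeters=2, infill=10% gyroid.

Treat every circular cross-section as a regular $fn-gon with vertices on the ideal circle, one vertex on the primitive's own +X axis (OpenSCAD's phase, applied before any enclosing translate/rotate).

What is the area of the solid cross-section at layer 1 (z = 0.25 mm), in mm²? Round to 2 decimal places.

At z = 0.25 mm: the cube is present — its section is the full 23.5×22 rectangle (area 517.00 mm²); the cube at (11.5, 14.5) is not intersected at this z (z outside [5, 14]); the cylinder at (9.5, 9.5) does not reach this height (z outside [4.5, 23]); Combining (union): only the 23.5×22 cube is present, so the union is just that shape — area = 517.00 mm². Overall, the cross-section is a single solid region. Net area = 517.00 mm².

517.00 mm²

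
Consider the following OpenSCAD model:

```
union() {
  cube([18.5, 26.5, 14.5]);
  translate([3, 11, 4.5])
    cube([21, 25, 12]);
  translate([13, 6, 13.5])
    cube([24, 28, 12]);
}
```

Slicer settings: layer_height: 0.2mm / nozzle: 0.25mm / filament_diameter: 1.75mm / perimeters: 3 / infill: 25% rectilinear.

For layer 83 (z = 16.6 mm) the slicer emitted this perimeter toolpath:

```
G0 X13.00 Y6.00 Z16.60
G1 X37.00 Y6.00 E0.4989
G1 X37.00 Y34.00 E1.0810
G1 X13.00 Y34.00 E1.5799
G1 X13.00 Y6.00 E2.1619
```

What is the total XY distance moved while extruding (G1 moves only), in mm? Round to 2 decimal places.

104.00 mm

Sum the Euclidean lengths of each G1 segment: total = 104.00 mm.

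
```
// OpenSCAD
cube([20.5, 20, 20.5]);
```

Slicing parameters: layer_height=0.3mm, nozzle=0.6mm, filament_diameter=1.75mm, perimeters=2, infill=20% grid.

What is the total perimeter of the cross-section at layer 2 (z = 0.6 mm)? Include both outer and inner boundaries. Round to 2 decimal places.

81.00 mm

At z = 0.6 mm: the cube (footprint 20.5×20) is included at this height (perimeter 81.00 mm). Overall, the cross-section is a single solid region. Total boundary length (outer) = 81.00 mm.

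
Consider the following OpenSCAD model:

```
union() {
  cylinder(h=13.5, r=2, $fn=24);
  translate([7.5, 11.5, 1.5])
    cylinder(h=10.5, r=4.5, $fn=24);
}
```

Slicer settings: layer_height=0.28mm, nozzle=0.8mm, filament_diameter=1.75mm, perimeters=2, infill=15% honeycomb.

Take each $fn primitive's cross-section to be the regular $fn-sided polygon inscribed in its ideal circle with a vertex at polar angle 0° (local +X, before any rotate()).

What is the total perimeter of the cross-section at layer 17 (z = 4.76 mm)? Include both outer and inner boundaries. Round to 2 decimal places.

At z = 4.76 mm: the r=2 cylinder contributes a regular 24-gon of circumradius 2 (perimeter = 2·24·2.000·sin(180°/24) = 12.53 mm); the r=4.5 cylinder at (7.5, 11.5) contributes a regular 24-gon of circumradius 4.5 (perimeter = 2·24·4.500·sin(180°/24) = 28.19 mm); Taking the union: the 2 present regions are separate (no shared area or edge), so areas and boundary lengths simply add and each stays a separate island — boundary = 40.72 mm. Overall, the cross-section has 2 separate islands. Total boundary length (outer) = 40.72 mm.

40.72 mm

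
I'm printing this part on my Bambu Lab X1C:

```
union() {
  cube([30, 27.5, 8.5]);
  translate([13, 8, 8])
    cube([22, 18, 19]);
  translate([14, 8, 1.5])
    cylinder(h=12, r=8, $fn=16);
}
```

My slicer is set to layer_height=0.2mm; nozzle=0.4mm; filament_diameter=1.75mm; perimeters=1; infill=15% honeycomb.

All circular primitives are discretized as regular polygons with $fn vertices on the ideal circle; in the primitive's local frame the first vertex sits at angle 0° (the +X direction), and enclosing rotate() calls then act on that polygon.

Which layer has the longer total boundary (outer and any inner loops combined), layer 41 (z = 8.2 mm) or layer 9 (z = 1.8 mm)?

Layer 41 (z = 8.2): the cube (footprint 30×27.5) is included at this height (perimeter 115.00 mm); the cube at (13, 8) is present — its section is the full 22×18 rectangle (perimeter 80.00 mm); the r=8 cylinder at (14, 8) contributes a regular 16-gon of circumradius 8 (perimeter = 2·16·8.000·sin(180°/16) = 49.94 mm); Combining (union): the regions partially overlap (shared area 501.93 mm²), so the edge portions inside another operand are dropped and the merged outline is re-measured after clipping — boundary = 125.00 mm. So its perimeter = 125.00 mm. Layer 9 (z = 1.8): the cube is present — its section is the full 30×27.5 rectangle (perimeter 115.00 mm); the cube at (13, 8) does not reach this height (z outside [8, 27]); the cylinder at (14, 8): section is a regular 16-gon, circumradius r=8 (perimeter = 2·16·8.000·sin(180°/16) = 49.94 mm); Taking the union: the r=8 cylinder at (14, 8) lies entirely inside the 30×27.5 cube, so the union is just the 30×27.5 cube — boundary = 115.00 mm. So its perimeter = 115.00 mm. Layer 41 is larger (125.00 vs 115.00 mm).

layer 41 (z = 8.2 mm)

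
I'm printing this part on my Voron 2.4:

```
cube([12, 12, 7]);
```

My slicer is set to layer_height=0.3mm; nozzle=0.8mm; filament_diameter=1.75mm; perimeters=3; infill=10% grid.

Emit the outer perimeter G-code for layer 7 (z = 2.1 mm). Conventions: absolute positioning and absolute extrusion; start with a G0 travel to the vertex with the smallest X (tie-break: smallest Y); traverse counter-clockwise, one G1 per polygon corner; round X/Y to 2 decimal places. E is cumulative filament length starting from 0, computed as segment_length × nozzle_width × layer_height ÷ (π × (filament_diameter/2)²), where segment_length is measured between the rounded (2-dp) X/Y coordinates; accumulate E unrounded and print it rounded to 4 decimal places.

At z = 2.1 mm: the cube (footprint 12×12) is included at this height. The outline is a single polygon with 4 vertices. Extrusion per mm of travel: 0.8 × 0.3 / (π × 0.875²) = 0.099780. Accumulating E over each segment gives final E = 4.7895.

G0 X0.00 Y0.00 Z2.10
G1 X12.00 Y0.00 E1.1974
G1 X12.00 Y12.00 E2.3947
G1 X0.00 Y12.00 E3.5921
G1 X0.00 Y0.00 E4.7895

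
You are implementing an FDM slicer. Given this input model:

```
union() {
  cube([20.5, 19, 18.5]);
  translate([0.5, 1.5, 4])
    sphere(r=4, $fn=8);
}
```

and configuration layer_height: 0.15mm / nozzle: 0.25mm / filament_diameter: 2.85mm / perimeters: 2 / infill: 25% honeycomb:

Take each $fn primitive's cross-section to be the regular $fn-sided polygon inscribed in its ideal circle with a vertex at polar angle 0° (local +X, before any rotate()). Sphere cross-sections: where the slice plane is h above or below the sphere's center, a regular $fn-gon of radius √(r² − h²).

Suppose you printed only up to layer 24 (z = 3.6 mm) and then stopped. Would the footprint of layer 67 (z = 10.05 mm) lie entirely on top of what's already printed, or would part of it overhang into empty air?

entirely on top

Compare the two slices. At z = 3.6: the 20.5×19 cube contributes its full rectangle (area 389.50 mm²); the r=4 sphere at (0.5, 1.5) slices to a regular 8-gon of circumradius 3.980 (√(r²−h²) with h=0.4 from center) (area = (8/2)·3.980²·sin(360°/8) = 44.80 mm²); Taking the union: the regions partially overlap — summed areas 434.30 mm² minus the doubly-counted overlap 19.39 mm² gives 414.91 mm² — area = 414.91 mm². At z = 10.05: the cube (footprint 20.5×19) is included at this height (area 389.50 mm²); the sphere at (0.5, 1.5) is absent (|z−center|=6.050 > r=4); Taking the union: only the 20.5×19 cube is present, so the union is just that shape — area = 389.50 mm². Checking containment: the cross-section at z = 10.05 is a subset of the cross-section at z = 3.6.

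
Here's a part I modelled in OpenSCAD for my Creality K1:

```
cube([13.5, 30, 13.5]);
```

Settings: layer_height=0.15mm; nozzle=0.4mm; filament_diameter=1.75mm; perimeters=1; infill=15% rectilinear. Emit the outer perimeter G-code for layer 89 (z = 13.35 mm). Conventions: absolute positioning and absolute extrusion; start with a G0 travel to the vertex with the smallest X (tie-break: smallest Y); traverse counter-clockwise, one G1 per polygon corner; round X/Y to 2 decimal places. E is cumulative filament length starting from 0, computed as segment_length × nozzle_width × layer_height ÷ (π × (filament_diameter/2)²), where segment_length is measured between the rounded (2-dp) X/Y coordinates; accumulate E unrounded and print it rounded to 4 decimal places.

G0 X0.00 Y0.00 Z13.35
G1 X13.50 Y0.00 E0.3368
G1 X13.50 Y30.00 E1.0851
G1 X0.00 Y30.00 E1.4219
G1 X0.00 Y0.00 E2.1702

At z = 13.35 mm: the cube is present — its section is the full 13.5×30 rectangle. The outline is a single polygon with 4 vertices. Extrusion per mm of travel: 0.4 × 0.15 / (π × 0.875²) = 0.024945. Accumulating E over each segment gives final E = 2.1702.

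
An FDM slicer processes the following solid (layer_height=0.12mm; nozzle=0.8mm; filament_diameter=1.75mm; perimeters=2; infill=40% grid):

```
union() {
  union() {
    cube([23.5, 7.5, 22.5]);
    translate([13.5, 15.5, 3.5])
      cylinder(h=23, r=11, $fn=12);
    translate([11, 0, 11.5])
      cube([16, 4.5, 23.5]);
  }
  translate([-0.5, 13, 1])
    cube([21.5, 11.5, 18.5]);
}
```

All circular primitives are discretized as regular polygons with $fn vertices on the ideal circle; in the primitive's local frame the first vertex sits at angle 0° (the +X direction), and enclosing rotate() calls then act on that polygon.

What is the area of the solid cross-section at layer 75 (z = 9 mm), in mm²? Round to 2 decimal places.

At z = 9 mm: the 23.5×7.5 cube contributes its full rectangle (area 176.25 mm²); the r=11 cylinder at (13.5, 15.5) contributes a regular 12-gon of circumradius 11 (area = (12/2)·11.000²·sin(360°/12) = 363.00 mm²); the cube at (11, 0) is not intersected at this z (z outside [11.5, 35]); Taking the union: the regions partially overlap — summed areas 539.25 mm² minus the doubly-counted overlap 27.22 mm² gives 512.03 mm² — area = 512.03 mm²; the cube at (-0.5, 13) is present — its section is the full 21.5×11.5 rectangle (area 247.25 mm²); Taking the union: the regions partially overlap — summed areas 759.28 mm² minus the doubly-counted overlap 195.49 mm² gives 563.78 mm² — area = 563.78 mm². Overall, the cross-section is a single solid region. Net area = 563.78 mm².

563.78 mm²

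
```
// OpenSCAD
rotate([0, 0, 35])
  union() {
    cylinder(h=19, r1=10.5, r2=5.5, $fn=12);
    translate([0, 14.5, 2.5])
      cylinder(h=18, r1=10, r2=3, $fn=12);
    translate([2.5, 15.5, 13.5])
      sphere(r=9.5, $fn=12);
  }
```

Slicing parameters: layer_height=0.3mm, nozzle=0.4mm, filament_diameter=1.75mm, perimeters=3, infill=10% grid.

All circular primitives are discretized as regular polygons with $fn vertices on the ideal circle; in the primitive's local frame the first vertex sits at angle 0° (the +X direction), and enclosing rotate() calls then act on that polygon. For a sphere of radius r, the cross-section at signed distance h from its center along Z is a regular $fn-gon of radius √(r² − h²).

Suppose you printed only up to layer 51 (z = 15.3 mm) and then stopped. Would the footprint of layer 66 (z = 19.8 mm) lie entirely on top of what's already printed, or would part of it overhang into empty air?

entirely on top

Compare the two slices. At z = 15.3: the cone (r1=10.5→r2=5.5) has section circumradius 6.474 here — a regular 12-gon (area = (12/2)·6.474²·sin(360°/12) = 125.73 mm²); the cone at (0, 14.5) contributes a regular 12-gon of circumradius 5.022 (interpolated between r1=10 and r2=3 at t=0.711) (area = (12/2)·5.022²·sin(360°/12) = 75.67 mm²); the r=9.5 sphere at (2.5, 15.5) slices to a regular 12-gon of circumradius 9.328 (√(r²−h²) with h=1.8 from center) (area = (12/2)·9.328²·sin(360°/12) = 261.03 mm²); Combining (union): the regions partially overlap — summed areas 462.42 mm² minus the doubly-counted overlap 75.67 mm² gives 386.76 mm² — area = 386.76 mm²; (whole slice rotated 35° about Z — lengths, areas and connectivity unchanged). At z = 19.8: the cone does not reach this height (z outside [0, 19]); the cone at (0, 14.5) (r1=10→r2=3) has section circumradius 3.272 here — a regular 12-gon (area = (12/2)·3.272²·sin(360°/12) = 32.12 mm²); the r=9.5 sphere at (2.5, 15.5) slices to a regular 12-gon of circumradius 7.111 (√(r²−h²) with h=6.3 from center) (area = (12/2)·7.111²·sin(360°/12) = 151.68 mm²); Combining (union): the cone at (0, 14.5) lies entirely inside the r=9.5 sphere at (2.5, 15.5), so the union is just the r=9.5 sphere at (2.5, 15.5) — area = 151.68 mm²; (whole slice rotated 35° about Z — lengths, areas and connectivity unchanged). Checking containment: the cross-section at z = 19.8 is a subset of the cross-section at z = 15.3.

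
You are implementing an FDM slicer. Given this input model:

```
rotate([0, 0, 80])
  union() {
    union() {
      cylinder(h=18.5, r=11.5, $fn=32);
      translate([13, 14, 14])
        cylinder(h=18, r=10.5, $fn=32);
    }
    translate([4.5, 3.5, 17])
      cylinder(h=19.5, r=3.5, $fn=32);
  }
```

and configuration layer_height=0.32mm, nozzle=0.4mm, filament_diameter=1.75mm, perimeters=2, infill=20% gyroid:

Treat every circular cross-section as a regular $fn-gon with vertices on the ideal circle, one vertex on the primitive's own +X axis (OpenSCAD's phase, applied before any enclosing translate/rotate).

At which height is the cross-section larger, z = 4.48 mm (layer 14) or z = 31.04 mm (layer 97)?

Layer 14 (z = 4.48): the r=11.5 cylinder contributes a regular 32-gon of circumradius 11.5 (area = (32/2)·11.500²·sin(360°/32) = 412.81 mm²); the cylinder at (13, 14) is absent (z outside [14, 32]); Combining (union): only the r=11.5 cylinder is present, so the union is just that shape — area = 412.81 mm²; the cylinder at (4.5, 3.5) is not intersected at this z (z outside [17, 36.5]); Combining (union): only the result so far is present, so the union is just that shape — area = 412.81 mm²; (whole slice rotated 80° about Z — lengths, areas and connectivity unchanged). So its area = 412.81 mm². Layer 97 (z = 31.04): the cylinder is not intersected at this z (z outside [0, 18.5]); the r=10.5 cylinder at (13, 14) gives a regular 32-gon of circumradius 10.5 (constant along its height) (area = (32/2)·10.500²·sin(360°/32) = 344.14 mm²); Merging all regions: only the r=10.5 cylinder at (13, 14) is present, so the union is just that shape — area = 344.14 mm²; the r=3.5 cylinder at (4.5, 3.5) gives a regular 32-gon of circumradius 3.5 (constant along its height) (area = (32/2)·3.500²·sin(360°/32) = 38.24 mm²); Combining (union): the regions partially overlap — summed areas 382.38 mm² minus the doubly-counted overlap 0.91 mm² gives 381.47 mm² — area = 381.47 mm²; (whole slice rotated 80° about Z — lengths, areas and connectivity unchanged). So its area = 381.47 mm². Layer 14 is larger (412.81 vs 381.47 mm²).

layer 14 (z = 4.48 mm)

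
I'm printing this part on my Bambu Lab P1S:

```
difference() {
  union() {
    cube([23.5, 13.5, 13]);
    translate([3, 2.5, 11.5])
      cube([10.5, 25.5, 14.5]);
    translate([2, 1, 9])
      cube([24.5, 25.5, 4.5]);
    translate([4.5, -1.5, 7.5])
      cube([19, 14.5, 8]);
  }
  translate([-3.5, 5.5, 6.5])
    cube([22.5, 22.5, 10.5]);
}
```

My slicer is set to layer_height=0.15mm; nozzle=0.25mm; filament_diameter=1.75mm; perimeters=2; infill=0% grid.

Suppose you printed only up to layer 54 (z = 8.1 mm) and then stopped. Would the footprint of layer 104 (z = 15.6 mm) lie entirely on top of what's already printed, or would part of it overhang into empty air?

entirely on top

Compare the two slices. At z = 8.1: the cube (footprint 23.5×13.5) is included at this height (area 317.25 mm²); the cube at (3, 2.5) does not reach this height (z outside [11.5, 26]); the cube at (2, 1) is absent (z outside [9, 13.5]); the 19×14.5 cube at (4.5, -1.5) contributes its full rectangle (area 275.50 mm²); Combining (union): the regions partially overlap — summed areas 592.75 mm² minus the doubly-counted overlap 247.00 mm² gives 345.75 mm² — area = 345.75 mm²; the cube at (-3.5, 5.5) is present — its section is the full 22.5×22.5 rectangle (area 506.25 mm²); Taking the first minus the rest: starting from that combined region (345.75 mm²), the 22.5×22.5 cube at (-3.5, 5.5) partially overlaps it — only the 152.00 mm² overlap (of its 506.25 mm²) is removed, clipping the outline — area = 193.75 mm². At z = 15.6: the cube is absent (z outside [0, 13]); the cube at (3, 2.5) (footprint 10.5×25.5) is included at this height (area 267.75 mm²); the cube at (2, 1) does not reach this height (z outside [9, 13.5]); the cube at (4.5, -1.5) does not reach this height (z outside [7.5, 15.5]); Taking the union: only the 10.5×25.5 cube at (3, 2.5) is present, so the union is just that shape — area = 267.75 mm²; the 22.5×22.5 cube at (-3.5, 5.5) contributes its full rectangle (area 506.25 mm²); Taking the first minus the rest: starting from that combined region (267.75 mm²), the 22.5×22.5 cube at (-3.5, 5.5) partially overlaps it — only the 236.25 mm² overlap (of its 506.25 mm²) is removed, clipping the outline — area = 31.50 mm². Checking containment: the cross-section at z = 15.6 is a subset of the cross-section at z = 8.1.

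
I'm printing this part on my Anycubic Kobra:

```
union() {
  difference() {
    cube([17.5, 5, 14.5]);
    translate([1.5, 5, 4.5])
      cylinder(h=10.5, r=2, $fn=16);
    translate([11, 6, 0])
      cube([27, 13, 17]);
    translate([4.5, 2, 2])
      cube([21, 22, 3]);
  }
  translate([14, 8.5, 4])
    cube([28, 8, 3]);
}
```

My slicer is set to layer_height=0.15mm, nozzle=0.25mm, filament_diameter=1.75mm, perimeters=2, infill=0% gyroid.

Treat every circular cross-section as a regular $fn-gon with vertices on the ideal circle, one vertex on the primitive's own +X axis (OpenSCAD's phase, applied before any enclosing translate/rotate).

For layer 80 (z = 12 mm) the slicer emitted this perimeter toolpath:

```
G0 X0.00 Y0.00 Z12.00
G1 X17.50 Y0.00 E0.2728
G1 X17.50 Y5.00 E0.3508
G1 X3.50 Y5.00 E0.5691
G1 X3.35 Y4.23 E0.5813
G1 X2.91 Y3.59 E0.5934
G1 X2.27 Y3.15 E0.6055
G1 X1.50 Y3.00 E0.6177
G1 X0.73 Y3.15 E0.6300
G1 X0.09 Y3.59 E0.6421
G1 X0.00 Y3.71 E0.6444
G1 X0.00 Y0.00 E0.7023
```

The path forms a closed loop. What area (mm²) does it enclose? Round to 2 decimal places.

81.79 mm²

Apply the shoelace formula to the sequence of (X, Y) vertices; enclosed area = 81.79 mm².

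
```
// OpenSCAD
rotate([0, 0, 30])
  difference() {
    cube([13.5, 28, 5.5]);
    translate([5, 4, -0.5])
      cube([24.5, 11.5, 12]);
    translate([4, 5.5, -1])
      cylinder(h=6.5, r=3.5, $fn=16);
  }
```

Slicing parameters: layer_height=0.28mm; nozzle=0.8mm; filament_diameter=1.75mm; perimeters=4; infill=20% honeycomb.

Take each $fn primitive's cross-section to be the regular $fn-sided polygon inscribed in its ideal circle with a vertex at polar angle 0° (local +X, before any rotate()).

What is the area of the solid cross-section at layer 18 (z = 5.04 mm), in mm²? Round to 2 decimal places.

252.24 mm²

At z = 5.04 mm: the cube is present — its section is the full 13.5×28 rectangle (area 378.00 mm²); the cube at (5, 4) is present — its section is the full 24.5×11.5 rectangle (area 281.75 mm²); the cylinder at (4, 5.5): section is a regular 16-gon, circumradius r=3.5 (area = (16/2)·3.500²·sin(360°/16) = 37.50 mm²); After the difference (first − rest): starting from the 13.5×28 cube (378.00 mm²), the 24.5×11.5 cube at (5, 4) partially overlaps it — only the 97.75 mm² overlap (of its 281.75 mm²) is removed, clipping the outline; the r=3.5 cylinder at (4, 5.5) partially overlaps it — only the 28.01 mm² overlap (of its 37.50 mm²) is removed, clipping the outline — area = 252.24 mm²; (whole slice rotated 30° about Z — lengths, areas and connectivity unchanged). Overall, the cross-section is a single solid region. Net area = 252.24 mm².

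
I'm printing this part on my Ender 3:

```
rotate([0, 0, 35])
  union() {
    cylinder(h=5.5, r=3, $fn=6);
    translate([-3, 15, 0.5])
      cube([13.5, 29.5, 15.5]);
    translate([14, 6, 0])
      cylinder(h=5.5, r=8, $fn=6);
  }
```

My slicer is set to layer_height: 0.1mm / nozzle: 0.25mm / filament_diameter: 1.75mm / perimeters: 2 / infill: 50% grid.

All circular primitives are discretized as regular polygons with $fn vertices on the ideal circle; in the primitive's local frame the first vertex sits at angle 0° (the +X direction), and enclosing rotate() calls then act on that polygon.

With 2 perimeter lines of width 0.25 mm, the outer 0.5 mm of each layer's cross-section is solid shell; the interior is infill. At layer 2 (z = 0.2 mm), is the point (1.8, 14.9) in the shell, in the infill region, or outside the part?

infill

At z = 0.2 mm: the r=3 cylinder contributes a regular 6-gon of circumradius 3; the cube at (-3, 15) is not intersected at this z (z outside [0.5, 16]); the r=8 cylinder at (14, 6) contributes a regular 6-gon of circumradius 8; Taking the union: the 2 present regions are separate (no shared area or edge), so areas and boundary lengths simply add and each stays a separate island — 2 connected regions; (whole slice rotated 35° about Z — lengths, areas and connectivity unchanged). Overall, the cross-section has 2 separate islands. Undo the 35° rotation: the query point maps to (10.021, 11.173) in the un-rotated model frame. The nearest boundary edge runs (6.00, 6.00)→(10.00, 12.93); distance from the point to it = 0.90 mm. (Shell/infill is judged within the island containing the point — the largest one.) The point is inside the cross-section and 0.90 mm from the nearest boundary — more than the 0.5 mm shell width (2 × 0.25), so it's in the infill interior.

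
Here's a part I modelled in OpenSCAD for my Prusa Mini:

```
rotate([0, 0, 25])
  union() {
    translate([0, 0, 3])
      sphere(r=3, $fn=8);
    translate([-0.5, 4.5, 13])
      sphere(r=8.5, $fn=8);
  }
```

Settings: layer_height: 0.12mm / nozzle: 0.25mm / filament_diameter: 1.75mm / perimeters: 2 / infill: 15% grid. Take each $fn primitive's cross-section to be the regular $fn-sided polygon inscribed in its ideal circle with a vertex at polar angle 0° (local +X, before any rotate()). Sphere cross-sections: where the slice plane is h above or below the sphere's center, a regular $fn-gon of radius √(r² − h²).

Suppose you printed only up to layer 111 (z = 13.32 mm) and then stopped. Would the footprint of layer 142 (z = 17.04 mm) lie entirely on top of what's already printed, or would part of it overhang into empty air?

Compare the two slices. At z = 13.32: the sphere is not intersected at this z (|z−center|=10.320 > r=3); the r=8.5 sphere at (-0.5, 4.5) contributes a regular 8-gon of circumradius √(8.5²−0.32²) = 8.494 (area = (8/2)·8.494²·sin(360°/8) = 204.06 mm²); Merging all regions: only the r=8.5 sphere at (-0.5, 4.5) is present, so the union is just that shape — area = 204.06 mm²; (whole slice rotated 25° about Z — lengths, areas and connectivity unchanged). At z = 17.04: the sphere does not reach this height (|z−center|=14.040 > r=3); the sphere at (-0.5, 4.5): section is a regular 8-gon, circumradius = √(r²−h²) = √(8.5²−4.04²) = 7.479 (area = (8/2)·7.479²·sin(360°/8) = 158.19 mm²); Merging all regions: only the r=8.5 sphere at (-0.5, 4.5) is present, so the union is just that shape — area = 158.19 mm²; (whole slice rotated 25° about Z — lengths, areas and connectivity unchanged). Checking containment: the cross-section at z = 17.04 is a subset of the cross-section at z = 13.32.

entirely on top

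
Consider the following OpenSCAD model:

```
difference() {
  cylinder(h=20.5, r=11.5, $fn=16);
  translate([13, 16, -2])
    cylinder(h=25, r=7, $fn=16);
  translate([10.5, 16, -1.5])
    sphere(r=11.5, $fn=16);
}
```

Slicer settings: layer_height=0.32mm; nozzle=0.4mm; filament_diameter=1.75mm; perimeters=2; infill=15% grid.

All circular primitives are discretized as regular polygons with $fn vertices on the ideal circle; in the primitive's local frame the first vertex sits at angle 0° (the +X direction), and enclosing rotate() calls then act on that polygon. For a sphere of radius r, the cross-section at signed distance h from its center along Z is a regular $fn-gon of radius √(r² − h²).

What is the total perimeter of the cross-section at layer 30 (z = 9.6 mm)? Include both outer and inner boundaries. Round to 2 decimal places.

At z = 9.6 mm: the r=11.5 cylinder contributes a regular 16-gon of circumradius 11.5 (perimeter = 2·16·11.500·sin(180°/16) = 71.79 mm); the cylinder at (13, 16): section is a regular 16-gon, circumradius r=7 (perimeter = 2·16·7.000·sin(180°/16) = 43.70 mm); the sphere at (10.5, 16): section is a regular 16-gon, circumradius = √(r²−h²) = √(11.5²−11.1²) = 3.007 (perimeter = 2·16·3.007·sin(180°/16) = 18.77 mm); Subtracting the remaining from the first: starting from the r=11.5 cylinder, the r=7 cylinder at (13, 16) misses the remaining region (no effect); the r=11.5 sphere at (10.5, 16) misses the remaining region (no effect) — boundary = 71.79 mm. Overall, the cross-section is a single solid region. Total boundary length (outer) = 71.79 mm.

71.79 mm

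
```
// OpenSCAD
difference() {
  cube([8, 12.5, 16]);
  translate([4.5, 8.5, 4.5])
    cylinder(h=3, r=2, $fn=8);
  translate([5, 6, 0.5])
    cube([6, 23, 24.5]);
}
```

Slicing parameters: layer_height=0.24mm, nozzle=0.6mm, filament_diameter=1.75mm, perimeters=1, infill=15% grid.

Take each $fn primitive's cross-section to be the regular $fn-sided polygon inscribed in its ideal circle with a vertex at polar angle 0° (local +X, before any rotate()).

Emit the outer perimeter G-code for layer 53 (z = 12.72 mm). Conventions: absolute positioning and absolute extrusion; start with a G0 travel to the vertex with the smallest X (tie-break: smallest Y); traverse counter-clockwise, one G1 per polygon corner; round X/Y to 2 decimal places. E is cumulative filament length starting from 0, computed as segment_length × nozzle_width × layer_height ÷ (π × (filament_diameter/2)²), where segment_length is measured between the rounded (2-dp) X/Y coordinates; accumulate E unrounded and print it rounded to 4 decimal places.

G0 X0.00 Y0.00 Z12.72
G1 X8.00 Y0.00 E0.4789
G1 X8.00 Y6.00 E0.8382
G1 X5.00 Y6.00 E1.0178
G1 X5.00 Y12.50 E1.4069
G1 X0.00 Y12.50 E1.7062
G1 X0.00 Y0.00 E2.4546

At z = 12.72 mm: the cube is present — its section is the full 8×12.5 rectangle; the cylinder at (4.5, 8.5) is not intersected at this z (z outside [4.5, 7.5]); the cube at (5, 6) is present — its section is the full 6×23 rectangle; Subtracting the remaining from the first: starting from the 8×12.5 cube, the 6×23 cube at (5, 6) partially overlaps it — only the 19.50 mm² overlap (of its 138.00 mm²) is removed, clipping the outline — 1 connected region. The outline is a single polygon with 6 vertices. Extrusion per mm of travel: 0.6 × 0.24 / (π × 0.875²) = 0.059868. Accumulating E over each segment gives final E = 2.4546.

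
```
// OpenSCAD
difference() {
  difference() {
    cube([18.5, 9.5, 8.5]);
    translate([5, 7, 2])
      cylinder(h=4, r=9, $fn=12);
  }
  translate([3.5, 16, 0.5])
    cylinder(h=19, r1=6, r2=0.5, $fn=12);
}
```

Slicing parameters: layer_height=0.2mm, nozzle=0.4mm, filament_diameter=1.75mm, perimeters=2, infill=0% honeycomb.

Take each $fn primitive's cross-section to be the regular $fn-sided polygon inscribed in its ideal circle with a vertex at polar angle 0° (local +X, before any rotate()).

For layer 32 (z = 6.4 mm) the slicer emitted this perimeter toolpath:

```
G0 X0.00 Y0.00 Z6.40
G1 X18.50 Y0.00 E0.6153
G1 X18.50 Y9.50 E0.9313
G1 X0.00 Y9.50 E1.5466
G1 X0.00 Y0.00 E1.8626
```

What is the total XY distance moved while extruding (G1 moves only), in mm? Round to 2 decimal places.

56.00 mm

Sum the Euclidean lengths of each G1 segment: total = 56.00 mm.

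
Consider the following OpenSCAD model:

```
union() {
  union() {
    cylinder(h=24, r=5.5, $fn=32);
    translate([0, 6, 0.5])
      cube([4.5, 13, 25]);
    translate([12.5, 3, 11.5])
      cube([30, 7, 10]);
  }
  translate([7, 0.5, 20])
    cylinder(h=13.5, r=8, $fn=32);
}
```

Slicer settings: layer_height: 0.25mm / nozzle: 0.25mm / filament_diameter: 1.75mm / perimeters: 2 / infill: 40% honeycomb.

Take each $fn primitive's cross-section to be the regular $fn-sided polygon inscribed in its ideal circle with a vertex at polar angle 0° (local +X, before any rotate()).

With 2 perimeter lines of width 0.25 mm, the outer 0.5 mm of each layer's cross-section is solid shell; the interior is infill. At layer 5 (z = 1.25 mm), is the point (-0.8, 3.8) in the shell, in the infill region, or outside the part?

At z = 1.25 mm: the cylinder: section is a regular 32-gon, circumradius r=5.5; the cube at (0, 6) (footprint 4.5×13) is included at this height; the cube at (12.5, 3) is absent (z outside [11.5, 21.5]); Merging all regions: the 2 present regions are separate (no shared area or edge), so areas and boundary lengths simply add and each stays a separate island — 2 connected regions; the cylinder at (7, 0.5) is absent (z outside [20, 33.5]); Combining (union): only the result so far is present, so the union is just that shape — 2 connected regions. Overall, the cross-section has 2 separate islands. The nearest boundary edge runs (-2.10, 5.08)→(-1.07, 5.39); distance from the point to it = 1.60 mm. (Shell/infill is judged within the island containing the point — the largest one.) The point is inside the cross-section and 1.60 mm from the nearest boundary — more than the 0.5 mm shell width (2 × 0.25), so it's in the infill interior.

infill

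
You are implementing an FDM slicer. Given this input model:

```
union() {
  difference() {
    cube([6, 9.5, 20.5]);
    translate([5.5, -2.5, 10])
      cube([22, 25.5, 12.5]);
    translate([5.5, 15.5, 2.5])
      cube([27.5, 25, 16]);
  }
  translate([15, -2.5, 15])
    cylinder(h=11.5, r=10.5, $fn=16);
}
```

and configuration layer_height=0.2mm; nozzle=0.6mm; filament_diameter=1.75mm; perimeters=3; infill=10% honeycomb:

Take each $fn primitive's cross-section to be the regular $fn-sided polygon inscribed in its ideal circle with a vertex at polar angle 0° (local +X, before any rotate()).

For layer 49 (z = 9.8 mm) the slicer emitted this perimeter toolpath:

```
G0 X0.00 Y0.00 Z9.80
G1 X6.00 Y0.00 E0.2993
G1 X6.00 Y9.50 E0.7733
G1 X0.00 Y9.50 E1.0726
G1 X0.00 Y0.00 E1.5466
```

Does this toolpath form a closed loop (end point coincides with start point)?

yes

Start point (G0): (0.00, 0.00). End point (last G1): the path returns to the start — closed.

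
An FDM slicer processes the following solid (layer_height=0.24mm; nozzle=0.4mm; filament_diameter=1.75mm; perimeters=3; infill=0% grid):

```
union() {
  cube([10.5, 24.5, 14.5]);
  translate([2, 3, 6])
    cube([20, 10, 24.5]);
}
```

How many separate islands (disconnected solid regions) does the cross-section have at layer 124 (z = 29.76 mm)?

1

At z = 29.76 mm: the cube is absent (z outside [0, 14.5]); the cube at (2, 3) is present — its section is the full 20×10 rectangle; Combining (union): only the 20×10 cube at (2, 3) is present, so the union is just that shape — 1 connected region. Overall, the cross-section is a single solid region. Island count = 1.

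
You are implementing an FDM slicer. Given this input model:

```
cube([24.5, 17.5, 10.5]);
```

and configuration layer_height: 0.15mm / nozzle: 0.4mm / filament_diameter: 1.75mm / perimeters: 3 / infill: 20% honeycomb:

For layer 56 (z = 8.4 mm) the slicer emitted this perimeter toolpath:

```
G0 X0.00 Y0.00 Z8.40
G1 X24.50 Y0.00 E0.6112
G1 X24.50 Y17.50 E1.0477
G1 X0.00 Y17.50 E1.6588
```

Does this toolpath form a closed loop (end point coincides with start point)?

Start point (G0): (0.00, 0.00). End point (last G1): the path does not return to the start — open.

no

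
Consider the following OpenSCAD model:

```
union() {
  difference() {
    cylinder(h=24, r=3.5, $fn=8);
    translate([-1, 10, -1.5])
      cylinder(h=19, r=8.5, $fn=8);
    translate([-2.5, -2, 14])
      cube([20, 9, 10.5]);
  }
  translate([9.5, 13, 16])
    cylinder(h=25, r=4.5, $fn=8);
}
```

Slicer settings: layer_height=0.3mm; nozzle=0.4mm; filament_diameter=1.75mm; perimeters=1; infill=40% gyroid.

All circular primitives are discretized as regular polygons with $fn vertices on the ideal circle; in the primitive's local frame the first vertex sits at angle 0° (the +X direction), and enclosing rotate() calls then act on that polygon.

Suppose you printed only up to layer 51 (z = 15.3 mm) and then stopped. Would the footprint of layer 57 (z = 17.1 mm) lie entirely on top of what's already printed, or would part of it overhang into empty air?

Compare the two slices. At z = 15.3: the cylinder: section is a regular 8-gon, circumradius r=3.5 (area = (8/2)·3.500²·sin(360°/8) = 34.65 mm²); the r=8.5 cylinder at (-1, 10) gives a regular 8-gon of circumradius 8.5 (constant along its height) (area = (8/2)·8.500²·sin(360°/8) = 204.35 mm²); the 20×9 cube at (-2.5, -2) contributes its full rectangle (area 180.00 mm²); After the difference (first − rest): starting from the r=3.5 cylinder (34.65 mm²), the r=8.5 cylinder at (-1, 10) partially overlaps it — only the 4.56 mm² overlap (of its 204.35 mm²) is removed, clipping the outline; the 20×9 cube at (-2.5, -2) partially overlaps it — only the 22.74 mm² overlap (of its 180.00 mm²) is removed, clipping the outline — area = 7.34 mm²; the cylinder at (9.5, 13) does not reach this height (z outside [16, 41]); Merging all regions: only that combined region is present, so the union is just that shape — area = 7.34 mm². At z = 17.1: the r=3.5 cylinder gives a regular 8-gon of circumradius 3.5 (constant along its height) (area = (8/2)·3.500²·sin(360°/8) = 34.65 mm²); the r=8.5 cylinder at (-1, 10) gives a regular 8-gon of circumradius 8.5 (constant along its height) (area = (8/2)·8.500²·sin(360°/8) = 204.35 mm²); the 20×9 cube at (-2.5, -2) contributes its full rectangle (area 180.00 mm²); Taking the first minus the rest: starting from the r=3.5 cylinder (34.65 mm²), the r=8.5 cylinder at (-1, 10) partially overlaps it — only the 4.56 mm² overlap (of its 204.35 mm²) is removed, clipping the outline; the 20×9 cube at (-2.5, -2) partially overlaps it — only the 22.74 mm² overlap (of its 180.00 mm²) is removed, clipping the outline — area = 7.34 mm²; the r=4.5 cylinder at (9.5, 13) gives a regular 8-gon of circumradius 4.5 (constant along its height) (area = (8/2)·4.500²·sin(360°/8) = 57.28 mm²); Taking the union: the 2 present regions are separate (no shared area or edge), so areas and boundary lengths simply add and each stays a separate island — area = 64.62 mm². Checking containment: at z = 17.1 the cross-section extends beyond the z = 15.3 cross-section by about 57.28 mm².

part overhangs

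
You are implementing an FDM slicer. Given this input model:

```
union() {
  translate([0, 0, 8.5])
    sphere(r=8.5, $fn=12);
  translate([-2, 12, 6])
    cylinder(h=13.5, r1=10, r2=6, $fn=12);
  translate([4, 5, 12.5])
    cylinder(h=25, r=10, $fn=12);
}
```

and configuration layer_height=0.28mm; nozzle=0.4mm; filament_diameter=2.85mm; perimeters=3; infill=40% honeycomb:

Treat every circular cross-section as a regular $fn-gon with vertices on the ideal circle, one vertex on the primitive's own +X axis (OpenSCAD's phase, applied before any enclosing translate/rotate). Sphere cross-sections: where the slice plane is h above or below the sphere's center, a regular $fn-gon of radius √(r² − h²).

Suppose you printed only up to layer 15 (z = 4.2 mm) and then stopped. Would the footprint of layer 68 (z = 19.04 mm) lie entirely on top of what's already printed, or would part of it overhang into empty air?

Compare the two slices. At z = 4.2: the r=8.5 sphere slices to a regular 12-gon of circumradius 7.332 (√(r²−h²) with h=4.3 from center) (area = (12/2)·7.332²·sin(360°/12) = 161.28 mm²); the cone at (-2, 12) is absent (z outside [6, 19.5]); the cylinder at (4, 5) is not intersected at this z (z outside [12.5, 37.5]); Taking the union: only the r=8.5 sphere is present, so the union is just that shape — area = 161.28 mm². At z = 19.04: the sphere is not intersected at this z (|z−center|=10.540 > r=8.5); the cone at (-2, 12) contributes a regular 12-gon of circumradius 6.136 (interpolated between r1=10 and r2=6 at t=0.966) (area = (12/2)·6.136²·sin(360°/12) = 112.96 mm²); the cylinder at (4, 5): section is a regular 12-gon, circumradius r=10 (area = (12/2)·10.000²·sin(360°/12) = 300.00 mm²); Taking the union: the regions partially overlap — summed areas 412.96 mm² minus the doubly-counted overlap 55.31 mm² gives 357.66 mm² — area = 357.66 mm². Checking containment: at z = 19.04 the cross-section extends beyond the z = 4.2 cross-section by about 242.59 mm².

part overhangs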